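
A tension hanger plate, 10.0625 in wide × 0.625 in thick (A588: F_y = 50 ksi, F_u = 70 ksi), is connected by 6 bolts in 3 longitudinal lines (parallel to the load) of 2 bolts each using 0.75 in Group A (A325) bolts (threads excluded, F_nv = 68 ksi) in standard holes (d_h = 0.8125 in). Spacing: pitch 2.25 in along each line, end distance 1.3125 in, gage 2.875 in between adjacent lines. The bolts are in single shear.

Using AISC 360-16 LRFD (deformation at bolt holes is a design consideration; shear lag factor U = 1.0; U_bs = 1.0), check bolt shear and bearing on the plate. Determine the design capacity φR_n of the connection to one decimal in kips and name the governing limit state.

Bolt shear: A_b = π(0.75)²/4 = 0.44179 in². φR_n = 0.75 × 68 × 0.44179 × 6 × 1 = 135.2 kips.
Bearing (0.625 in plate, F_u = 70 ksi): end bolts L_c = 1.3125 − 0.8125/2 = 0.90625, R_n = min(1.2×0.90625×0.625×70, 2.4×0.75×0.625×70) = 47.578 kips/bolt; interior L_c = 2.25 − 0.8125 = 1.4375, R_n = 75.469 kips/bolt. φR_n = 0.75 × (3×47.578 + 3×75.469) = 276.9 kips.
Governing: min(135.2, 276.9) = 135.2 kips → bolt shear.

135.2 kips (bolt shear governs)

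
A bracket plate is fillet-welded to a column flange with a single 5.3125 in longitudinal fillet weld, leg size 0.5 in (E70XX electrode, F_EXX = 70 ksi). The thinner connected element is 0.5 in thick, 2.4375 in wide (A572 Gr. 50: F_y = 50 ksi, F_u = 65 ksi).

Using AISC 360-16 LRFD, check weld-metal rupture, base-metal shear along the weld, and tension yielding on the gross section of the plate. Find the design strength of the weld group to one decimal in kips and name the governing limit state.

Weld metal: throat = 0.707×0.5 = 0.3535 in, L = 5.3125 in. φR_n = 0.75 × 0.6 × 70 × 0.3535 × 5.3125 = 59.2 kips.
Base metal shear (0.5 in plate): yield φR_n = 1.0×0.6×50×0.5×5.3125 = 79.7 kips; rupture φR_n = 0.75×0.6×65×0.5×5.3125 = 77.7 kips; take 77.7 kips (rupture).
Tension yield (gross): A_g = 2.4375×0.5 = 1.2188 in². φR_n = 0.90 × 50 × 1.2188 = 54.8 kips.
Governing: min(59.2, 77.7, 54.8) = 54.8 kips → gross-section yield.

54.8 kips (gross-section yield governs)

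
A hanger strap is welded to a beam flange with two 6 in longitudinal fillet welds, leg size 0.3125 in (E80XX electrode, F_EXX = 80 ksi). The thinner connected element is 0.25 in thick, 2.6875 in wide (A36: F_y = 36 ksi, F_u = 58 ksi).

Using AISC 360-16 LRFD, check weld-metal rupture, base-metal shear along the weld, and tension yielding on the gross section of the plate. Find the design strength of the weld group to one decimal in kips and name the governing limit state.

21.8 kips (gross-section yield governs)

Weld metal: throat = 0.707×0.3125 = 0.22094 in, L = 2×6 = 12 in. φR_n = 0.75 × 0.6 × 80 × 0.22094 × 12 = 95.4 kips.
Base metal shear (0.25 in plate): yield φR_n = 1.0×0.6×36×0.25×12 = 64.8 kips; rupture φR_n = 0.75×0.6×58×0.25×12 = 78.3 kips; take 64.8 kips (yield).
Tension yield (gross): A_g = 2.6875×0.25 = 0.67188 in². φR_n = 0.90 × 36 × 0.67188 = 21.8 kips.
Governing: min(95.4, 64.8, 21.8) = 21.8 kips → gross-section yield.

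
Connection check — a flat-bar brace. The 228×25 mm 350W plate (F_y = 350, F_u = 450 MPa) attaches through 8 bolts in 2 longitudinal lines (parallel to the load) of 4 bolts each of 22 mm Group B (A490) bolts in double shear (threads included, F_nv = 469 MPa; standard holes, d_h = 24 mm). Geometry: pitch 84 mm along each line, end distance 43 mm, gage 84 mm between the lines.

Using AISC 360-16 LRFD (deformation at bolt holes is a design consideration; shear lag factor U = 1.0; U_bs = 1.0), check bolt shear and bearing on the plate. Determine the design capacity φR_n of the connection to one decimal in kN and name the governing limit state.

2139.4 kN (bolt shear governs)

Bolt shear: A_b = π(22)²/4 = 380.13 mm². φR_n = 0.75 × 469 × 380.13 × 8 × 2 = 2139.4 kN.
Bearing (25 mm plate, F_u = 450 MPa): end bolts L_c = 43 − 24/2 = 31, R_n = min(1.2×31×25×450, 2.4×22×25×450) = 418.5 kN/bolt; interior L_c = 84 − 24 = 60, R_n = 594 kN/bolt. φR_n = 0.75 × (2×418.5 + 6×594) = 3300.8 kN.
Governing: min(2139.4, 3300.8) = 2139.4 kN → bolt shear.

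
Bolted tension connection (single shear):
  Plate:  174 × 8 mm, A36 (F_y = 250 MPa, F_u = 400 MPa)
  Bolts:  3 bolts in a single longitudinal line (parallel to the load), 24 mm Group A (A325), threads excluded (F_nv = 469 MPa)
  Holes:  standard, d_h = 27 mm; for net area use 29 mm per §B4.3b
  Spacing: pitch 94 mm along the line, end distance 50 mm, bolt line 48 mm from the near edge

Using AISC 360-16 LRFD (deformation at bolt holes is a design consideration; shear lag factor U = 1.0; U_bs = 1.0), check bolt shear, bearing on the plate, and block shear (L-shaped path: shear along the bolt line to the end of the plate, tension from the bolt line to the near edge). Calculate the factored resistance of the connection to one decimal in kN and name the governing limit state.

294.6 kN (block shear governs)

Bolt shear: A_b = π(24)²/4 = 452.39 mm². φR_n = 0.75 × 469 × 452.39 × 3 × 1 = 477.4 kN.
Bearing (8 mm plate, F_u = 400 MPa): end bolts L_c = 50 − 27/2 = 36.5, R_n = min(1.2×36.5×8×400, 2.4×24×8×400) = 140.16 kN/bolt; interior L_c = 94 − 27 = 67, R_n = 184.32 kN/bolt. φR_n = 0.75 × (1×140.16 + 2×184.32) = 381.6 kN.
Block shear: shear path 1×[50+2×94] = 1×238 mm, A_gv = 1904, A_nv = 1×(238 − 2.5×29)×8 = 1324 mm²; tension to near edge: (48 − 0.5×29)×8 = 268 mm². R_n = min(0.6×400×1324, 0.6×250×1904) + 1.0×400×268 = min(317.76, 285.6) + 107.2 = 392.8 kN. φR_n = 0.75 × 392.8 = 294.6 kN.
Governing: min(477.4, 381.6, 294.6) = 294.6 kN → block shear.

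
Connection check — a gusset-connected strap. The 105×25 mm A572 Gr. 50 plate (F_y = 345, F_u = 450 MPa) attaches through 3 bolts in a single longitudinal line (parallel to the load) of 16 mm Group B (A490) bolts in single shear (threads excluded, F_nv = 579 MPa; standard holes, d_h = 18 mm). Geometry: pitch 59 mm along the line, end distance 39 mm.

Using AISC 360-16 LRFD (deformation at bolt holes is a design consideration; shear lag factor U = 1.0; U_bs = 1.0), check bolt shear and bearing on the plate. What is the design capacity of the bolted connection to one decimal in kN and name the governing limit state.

Bolt shear: A_b = π(16)²/4 = 201.06 mm². φR_n = 0.75 × 579 × 201.06 × 3 × 1 = 261.9 kN.
Bearing (25 mm plate, F_u = 450 MPa): end bolts L_c = 39 − 18/2 = 30, R_n = min(1.2×30×25×450, 2.4×16×25×450) = 405 kN/bolt; interior L_c = 59 − 18 = 41, R_n = 432 kN/bolt. φR_n = 0.75 × (1×405 + 2×432) = 951.8 kN.
Governing: min(261.9, 951.8) = 261.9 kN → bolt shear.

261.9 kN (bolt shear governs)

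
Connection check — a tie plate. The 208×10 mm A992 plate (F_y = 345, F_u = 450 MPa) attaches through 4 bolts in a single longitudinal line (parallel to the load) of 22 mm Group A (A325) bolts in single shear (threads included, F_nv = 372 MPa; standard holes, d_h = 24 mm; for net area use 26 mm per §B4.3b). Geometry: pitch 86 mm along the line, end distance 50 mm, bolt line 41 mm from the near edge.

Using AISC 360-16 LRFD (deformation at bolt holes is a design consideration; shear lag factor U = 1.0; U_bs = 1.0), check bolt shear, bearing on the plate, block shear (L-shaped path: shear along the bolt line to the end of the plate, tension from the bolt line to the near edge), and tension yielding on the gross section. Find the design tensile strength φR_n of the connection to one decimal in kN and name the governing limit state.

424.2 kN (bolt shear governs)

Bolt shear: A_b = π(22)²/4 = 380.13 mm². φR_n = 0.75 × 372 × 380.13 × 4 × 1 = 424.2 kN.
Bearing (10 mm plate, F_u = 450 MPa): end bolts L_c = 50 − 24/2 = 38, R_n = min(1.2×38×10×450, 2.4×22×10×450) = 205.2 kN/bolt; interior L_c = 86 − 24 = 62, R_n = 237.6 kN/bolt. φR_n = 0.75 × (1×205.2 + 3×237.6) = 688.5 kN.
Block shear: shear path 1×[50+3×86] = 1×308 mm, A_gv = 3080, A_nv = 1×(308 − 3.5×26)×10 = 2170 mm²; tension to near edge: (41 − 0.5×26)×10 = 280 mm². R_n = min(0.6×450×2170, 0.6×345×3080) + 1.0×450×280 = min(585.9, 637.56) + 126 = 711.9 kN. φR_n = 0.75 × 711.9 = 533.9 kN.
Tension yield (gross): A_g = 208×10 = 2080 mm². φR_n = 0.90 × 345 × 2080 = 645.8 kN.
Governing: min(424.2, 688.5, 533.9, 645.8) = 424.2 kN → bolt shear.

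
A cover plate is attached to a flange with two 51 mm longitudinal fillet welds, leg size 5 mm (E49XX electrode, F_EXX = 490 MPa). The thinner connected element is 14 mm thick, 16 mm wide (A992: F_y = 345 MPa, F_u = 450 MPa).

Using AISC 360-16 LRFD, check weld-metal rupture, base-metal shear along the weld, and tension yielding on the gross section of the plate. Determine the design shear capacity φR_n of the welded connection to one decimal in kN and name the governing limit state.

Weld metal: throat = 0.707×5 = 3.535 mm, L = 2×51 = 102 mm. φR_n = 0.75 × 0.6 × 490 × 3.535 × 102 = 79.5 kN.
Base metal shear (14 mm plate): yield φR_n = 1.0×0.6×345×14×102 = 295.6 kN; rupture φR_n = 0.75×0.6×450×14×102 = 289.2 kN; take 289.2 kN (rupture).
Tension yield (gross): A_g = 16×14 = 224 mm². φR_n = 0.90 × 345 × 224 = 69.6 kN.
Governing: min(79.5, 289.2, 69.6) = 69.6 kN → gross-section yield.

69.6 kN (gross-section yield governs)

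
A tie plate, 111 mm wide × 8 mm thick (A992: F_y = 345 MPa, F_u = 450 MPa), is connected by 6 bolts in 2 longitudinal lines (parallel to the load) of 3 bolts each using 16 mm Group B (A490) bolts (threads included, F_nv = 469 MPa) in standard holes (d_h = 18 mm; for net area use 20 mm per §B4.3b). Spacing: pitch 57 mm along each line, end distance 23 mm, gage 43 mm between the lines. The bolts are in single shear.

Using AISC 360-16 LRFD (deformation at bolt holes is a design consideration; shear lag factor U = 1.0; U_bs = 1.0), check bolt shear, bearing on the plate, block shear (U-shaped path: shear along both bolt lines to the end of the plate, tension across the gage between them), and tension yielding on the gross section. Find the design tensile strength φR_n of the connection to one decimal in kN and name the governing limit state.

275.7 kN (gross-section yield governs)

Bolt shear: A_b = π(16)²/4 = 201.06 mm². φR_n = 0.75 × 469 × 201.06 × 6 × 1 = 424.3 kN.
Bearing (8 mm plate, F_u = 450 MPa): end bolts L_c = 23 − 18/2 = 14, R_n = min(1.2×14×8×450, 2.4×16×8×450) = 60.48 kN/bolt; interior L_c = 57 − 18 = 39, R_n = 138.24 kN/bolt. φR_n = 0.75 × (2×60.48 + 4×138.24) = 505.4 kN.
Block shear: shear path 2×[23+2×57] = 2×137 mm, A_gv = 2192, A_nv = 2×(137 − 2.5×20)×8 = 1392 mm²; tension across gage: (43 − 1×20)×8 = 184 mm². R_n = min(0.6×450×1392, 0.6×345×2192) + 1.0×450×184 = min(375.84, 453.74) + 82.8 = 458.64 kN. φR_n = 0.75 × 458.64 = 344.0 kN.
Tension yield (gross): A_g = 111×8 = 888 mm². φR_n = 0.90 × 345 × 888 = 275.7 kN.
Governing: min(424.3, 505.4, 344.0, 275.7) = 275.7 kN → gross-section yield.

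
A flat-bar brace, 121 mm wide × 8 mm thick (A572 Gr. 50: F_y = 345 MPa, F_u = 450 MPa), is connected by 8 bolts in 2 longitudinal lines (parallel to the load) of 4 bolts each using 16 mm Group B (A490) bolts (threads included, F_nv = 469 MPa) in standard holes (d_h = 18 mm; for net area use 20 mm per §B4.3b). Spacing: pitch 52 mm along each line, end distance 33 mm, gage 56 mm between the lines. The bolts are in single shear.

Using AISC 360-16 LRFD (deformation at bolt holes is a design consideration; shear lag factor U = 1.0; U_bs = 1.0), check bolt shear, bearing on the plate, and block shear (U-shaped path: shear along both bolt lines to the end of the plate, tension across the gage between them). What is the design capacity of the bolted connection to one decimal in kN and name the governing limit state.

482.8 kN (block shear governs)

Bolt shear: A_b = π(16)²/4 = 201.06 mm². φR_n = 0.75 × 469 × 201.06 × 8 × 1 = 565.8 kN.
Bearing (8 mm plate, F_u = 450 MPa): end bolts L_c = 33 − 18/2 = 24, R_n = min(1.2×24×8×450, 2.4×16×8×450) = 103.68 kN/bolt; interior L_c = 52 − 18 = 34, R_n = 138.24 kN/bolt. φR_n = 0.75 × (2×103.68 + 6×138.24) = 777.6 kN.
Block shear: shear path 2×[33+3×52] = 2×189 mm, A_gv = 3024, A_nv = 2×(189 − 3.5×20)×8 = 1904 mm²; tension across gage: (56 − 1×20)×8 = 288 mm². R_n = min(0.6×450×1904, 0.6×345×3024) + 1.0×450×288 = min(514.08, 625.97) + 129.6 = 643.68 kN. φR_n = 0.75 × 643.68 = 482.8 kN.
Governing: min(565.8, 777.6, 482.8) = 482.8 kN → block shear.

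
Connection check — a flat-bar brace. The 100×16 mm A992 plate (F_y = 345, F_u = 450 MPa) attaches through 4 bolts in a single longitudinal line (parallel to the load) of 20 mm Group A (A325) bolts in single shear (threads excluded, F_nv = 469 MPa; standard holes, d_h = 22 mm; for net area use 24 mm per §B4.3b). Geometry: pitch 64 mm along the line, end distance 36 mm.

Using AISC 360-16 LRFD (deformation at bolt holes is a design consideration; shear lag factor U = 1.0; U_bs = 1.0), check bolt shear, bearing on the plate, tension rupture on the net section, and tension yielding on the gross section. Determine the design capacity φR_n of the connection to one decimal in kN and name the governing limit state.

Bolt shear: A_b = π(20)²/4 = 314.16 mm². φR_n = 0.75 × 469 × 314.16 × 4 × 1 = 442.0 kN.
Bearing (16 mm plate, F_u = 450 MPa): end bolts L_c = 36 − 22/2 = 25, R_n = min(1.2×25×16×450, 2.4×20×16×450) = 216 kN/bolt; interior L_c = 64 − 22 = 42, R_n = 345.6 kN/bolt. φR_n = 0.75 × (1×216 + 3×345.6) = 939.6 kN.
Tension rupture (net): A_n = (100 − 1×24)×16 = 1216 mm² (U = 1.0, A_e = A_n). φR_n = 0.75 × 450 × 1216 = 410.4 kN.
Tension yield (gross): A_g = 100×16 = 1600 mm². φR_n = 0.90 × 345 × 1600 = 496.8 kN.
Governing: min(442.0, 939.6, 410.4, 496.8) = 410.4 kN → net-section rupture.

410.4 kN (net-section rupture governs)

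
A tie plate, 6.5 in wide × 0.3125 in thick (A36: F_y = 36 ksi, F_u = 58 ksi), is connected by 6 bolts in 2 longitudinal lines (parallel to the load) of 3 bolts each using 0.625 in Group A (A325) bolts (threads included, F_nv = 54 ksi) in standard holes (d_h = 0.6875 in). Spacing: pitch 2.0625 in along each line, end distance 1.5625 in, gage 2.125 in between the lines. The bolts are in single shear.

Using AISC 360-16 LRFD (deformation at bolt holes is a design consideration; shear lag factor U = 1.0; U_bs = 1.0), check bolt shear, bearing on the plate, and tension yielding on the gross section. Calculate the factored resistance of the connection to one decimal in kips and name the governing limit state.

Bolt shear: A_b = π(0.625)²/4 = 0.3068 in². φR_n = 0.75 × 54 × 0.3068 × 6 × 1 = 74.6 kips.
Bearing (0.3125 in plate, F_u = 58 ksi): end bolts L_c = 1.5625 − 0.6875/2 = 1.21875, R_n = min(1.2×1.21875×0.3125×58, 2.4×0.625×0.3125×58) = 26.508 kips/bolt; interior L_c = 2.0625 − 0.6875 = 1.375, R_n = 27.188 kips/bolt. φR_n = 0.75 × (2×26.508 + 4×27.188) = 121.3 kips.
Tension yield (gross): A_g = 6.5×0.3125 = 2.0313 in². φR_n = 0.90 × 36 × 2.0313 = 65.8 kips.
Governing: min(74.6, 121.3, 65.8) = 65.8 kips → gross-section yield.

65.8 kips (gross-section yield governs)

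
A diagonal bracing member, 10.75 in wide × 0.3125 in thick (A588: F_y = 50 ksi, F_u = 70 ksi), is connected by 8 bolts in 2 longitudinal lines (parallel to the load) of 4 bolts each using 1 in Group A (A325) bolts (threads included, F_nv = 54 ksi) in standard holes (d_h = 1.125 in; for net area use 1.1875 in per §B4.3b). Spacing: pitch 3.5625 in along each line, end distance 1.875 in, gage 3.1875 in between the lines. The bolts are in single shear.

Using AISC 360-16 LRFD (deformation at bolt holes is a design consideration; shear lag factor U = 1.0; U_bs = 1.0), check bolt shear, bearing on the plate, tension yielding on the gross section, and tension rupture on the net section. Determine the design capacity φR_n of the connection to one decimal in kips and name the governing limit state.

Bolt shear: A_b = π(1)²/4 = 0.7854 in². φR_n = 0.75 × 54 × 0.7854 × 8 × 1 = 254.5 kips.
Bearing (0.3125 in plate, F_u = 70 ksi): end bolts L_c = 1.875 − 1.125/2 = 1.3125, R_n = min(1.2×1.3125×0.3125×70, 2.4×1×0.3125×70) = 34.453 kips/bolt; interior L_c = 3.5625 − 1.125 = 2.4375, R_n = 52.5 kips/bolt. φR_n = 0.75 × (2×34.453 + 6×52.5) = 287.9 kips.
Tension yield (gross): A_g = 10.75×0.3125 = 3.3594 in². φR_n = 0.90 × 50 × 3.3594 = 151.2 kips.
Tension rupture (net): A_n = (10.75 − 2×1.1875)×0.3125 = 2.6172 in² (U = 1.0, A_e = A_n). φR_n = 0.75 × 70 × 2.6172 = 137.4 kips.
Governing: min(254.5, 287.9, 151.2, 137.4) = 137.4 kips → net-section rupture.

137.4 kips (net-section rupture governs)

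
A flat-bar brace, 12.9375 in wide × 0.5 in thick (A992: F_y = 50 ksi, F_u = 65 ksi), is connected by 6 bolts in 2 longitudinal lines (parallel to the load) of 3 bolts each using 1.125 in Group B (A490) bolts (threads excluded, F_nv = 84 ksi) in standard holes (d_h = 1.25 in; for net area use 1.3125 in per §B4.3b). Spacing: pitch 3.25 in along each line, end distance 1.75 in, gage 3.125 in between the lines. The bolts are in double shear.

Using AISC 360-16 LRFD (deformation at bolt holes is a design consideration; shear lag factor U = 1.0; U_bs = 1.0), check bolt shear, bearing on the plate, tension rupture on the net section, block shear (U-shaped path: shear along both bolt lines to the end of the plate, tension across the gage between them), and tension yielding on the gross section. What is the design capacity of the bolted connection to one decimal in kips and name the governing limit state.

189.5 kips (block shear governs)

Bolt shear: A_b = π(1.125)²/4 = 0.99402 in². φR_n = 0.75 × 84 × 0.99402 × 6 × 2 = 751.5 kips.
Bearing (0.5 in plate, F_u = 65 ksi): end bolts L_c = 1.75 − 1.25/2 = 1.125, R_n = min(1.2×1.125×0.5×65, 2.4×1.125×0.5×65) = 43.875 kips/bolt; interior L_c = 3.25 − 1.25 = 2, R_n = 78 kips/bolt. φR_n = 0.75 × (2×43.875 + 4×78) = 299.8 kips.
Tension rupture (net): A_n = (12.9375 − 2×1.3125)×0.5 = 5.1563 in² (U = 1.0, A_e = A_n). φR_n = 0.75 × 65 × 5.1563 = 251.4 kips.
Block shear: shear path 2×[1.75+2×3.25] = 2×8.25 in, A_gv = 8.25, A_nv = 2×(8.25 − 2.5×1.3125)×0.5 = 4.9688 in²; tension across gage: (3.125 − 1×1.3125)×0.5 = 0.90625 in². R_n = min(0.6×65×4.9688, 0.6×50×8.25) + 1.0×65×0.90625 = min(193.78, 247.5) + 58.906 = 252.69 kips. φR_n = 0.75 × 252.69 = 189.5 kips.
Tension yield (gross): A_g = 12.9375×0.5 = 6.4688 in². φR_n = 0.90 × 50 × 6.4688 = 291.1 kips.
Governing: min(751.5, 299.8, 251.4, 189.5, 291.1) = 189.5 kips → block shear.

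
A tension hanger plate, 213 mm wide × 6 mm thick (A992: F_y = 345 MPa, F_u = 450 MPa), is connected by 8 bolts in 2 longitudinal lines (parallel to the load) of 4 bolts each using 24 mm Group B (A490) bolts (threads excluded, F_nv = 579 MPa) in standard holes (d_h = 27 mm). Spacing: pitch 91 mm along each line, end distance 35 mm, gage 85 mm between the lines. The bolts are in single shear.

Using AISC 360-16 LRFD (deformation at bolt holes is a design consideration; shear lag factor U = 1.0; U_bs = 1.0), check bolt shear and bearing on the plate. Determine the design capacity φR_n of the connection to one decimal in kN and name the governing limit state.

Bolt shear: A_b = π(24)²/4 = 452.39 mm². φR_n = 0.75 × 579 × 452.39 × 8 × 1 = 1571.6 kN.
Bearing (6 mm plate, F_u = 450 MPa): end bolts L_c = 35 − 27/2 = 21.5, R_n = min(1.2×21.5×6×450, 2.4×24×6×450) = 69.66 kN/bolt; interior L_c = 91 − 27 = 64, R_n = 155.52 kN/bolt. φR_n = 0.75 × (2×69.66 + 6×155.52) = 804.3 kN.
Governing: min(1571.6, 804.3) = 804.3 kN → bearing.

804.3 kN (bearing governs)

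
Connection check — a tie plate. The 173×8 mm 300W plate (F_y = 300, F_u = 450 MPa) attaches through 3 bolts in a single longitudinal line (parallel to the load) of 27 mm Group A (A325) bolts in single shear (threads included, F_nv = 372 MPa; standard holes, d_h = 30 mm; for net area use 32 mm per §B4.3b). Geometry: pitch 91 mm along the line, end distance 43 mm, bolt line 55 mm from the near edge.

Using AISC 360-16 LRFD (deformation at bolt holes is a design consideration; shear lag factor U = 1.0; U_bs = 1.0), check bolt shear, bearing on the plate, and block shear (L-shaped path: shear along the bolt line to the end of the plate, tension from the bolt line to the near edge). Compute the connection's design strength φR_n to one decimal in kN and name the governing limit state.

Bolt shear: A_b = π(27)²/4 = 572.56 mm². φR_n = 0.75 × 372 × 572.56 × 3 × 1 = 479.2 kN.
Bearing (8 mm plate, F_u = 450 MPa): end bolts L_c = 43 − 30/2 = 28, R_n = min(1.2×28×8×450, 2.4×27×8×450) = 120.96 kN/bolt; interior L_c = 91 − 30 = 61, R_n = 233.28 kN/bolt. φR_n = 0.75 × (1×120.96 + 2×233.28) = 440.6 kN.
Block shear: shear path 1×[43+2×91] = 1×225 mm, A_gv = 1800, A_nv = 1×(225 − 2.5×32)×8 = 1160 mm²; tension to near edge: (55 − 0.5×32)×8 = 312 mm². R_n = min(0.6×450×1160, 0.6×300×1800) + 1.0×450×312 = min(313.2, 324) + 140.4 = 453.6 kN. φR_n = 0.75 × 453.6 = 340.2 kN.
Governing: min(479.2, 440.6, 340.2) = 340.2 kN → block shear.

340.2 kN (block shear governs)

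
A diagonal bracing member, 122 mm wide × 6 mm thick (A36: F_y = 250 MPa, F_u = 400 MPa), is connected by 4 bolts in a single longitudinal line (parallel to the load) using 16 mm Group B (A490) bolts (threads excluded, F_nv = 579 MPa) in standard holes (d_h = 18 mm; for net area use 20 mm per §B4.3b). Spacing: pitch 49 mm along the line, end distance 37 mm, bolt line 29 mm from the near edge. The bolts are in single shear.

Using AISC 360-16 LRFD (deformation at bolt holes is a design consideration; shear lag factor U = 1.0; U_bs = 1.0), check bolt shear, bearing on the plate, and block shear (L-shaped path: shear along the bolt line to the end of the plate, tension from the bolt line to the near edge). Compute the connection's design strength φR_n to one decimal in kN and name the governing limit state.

Bolt shear: A_b = π(16)²/4 = 201.06 mm². φR_n = 0.75 × 579 × 201.06 × 4 × 1 = 349.2 kN.
Bearing (6 mm plate, F_u = 400 MPa): end bolts L_c = 37 − 18/2 = 28, R_n = min(1.2×28×6×400, 2.4×16×6×400) = 80.64 kN/bolt; interior L_c = 49 − 18 = 31, R_n = 89.28 kN/bolt. φR_n = 0.75 × (1×80.64 + 3×89.28) = 261.4 kN.
Block shear: shear path 1×[37+3×49] = 1×184 mm, A_gv = 1104, A_nv = 1×(184 − 3.5×20)×6 = 684 mm²; tension to near edge: (29 − 0.5×20)×6 = 114 mm². R_n = min(0.6×400×684, 0.6×250×1104) + 1.0×400×114 = min(164.16, 165.6) + 45.6 = 209.76 kN. φR_n = 0.75 × 209.76 = 157.3 kN.
Governing: min(349.2, 261.4, 157.3) = 157.3 kN → block shear.

157.3 kN (block shear governs)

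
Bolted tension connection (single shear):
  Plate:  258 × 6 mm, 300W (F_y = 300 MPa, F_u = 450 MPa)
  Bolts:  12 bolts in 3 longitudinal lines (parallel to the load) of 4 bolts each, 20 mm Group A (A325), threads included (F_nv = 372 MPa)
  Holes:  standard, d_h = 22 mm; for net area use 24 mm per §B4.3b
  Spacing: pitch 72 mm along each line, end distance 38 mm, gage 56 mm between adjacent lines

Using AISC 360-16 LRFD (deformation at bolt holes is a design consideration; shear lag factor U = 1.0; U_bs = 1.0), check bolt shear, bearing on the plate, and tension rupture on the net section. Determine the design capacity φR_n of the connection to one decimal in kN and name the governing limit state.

376.7 kN (net-section rupture governs)

Bolt shear: A_b = π(20)²/4 = 314.16 mm². φR_n = 0.75 × 372 × 314.16 × 12 × 1 = 1051.8 kN.
Bearing (6 mm plate, F_u = 450 MPa): end bolts L_c = 38 − 22/2 = 27, R_n = min(1.2×27×6×450, 2.4×20×6×450) = 87.48 kN/bolt; interior L_c = 72 − 22 = 50, R_n = 129.6 kN/bolt. φR_n = 0.75 × (3×87.48 + 9×129.6) = 1071.6 kN.
Tension rupture (net): A_n = (258 − 3×24)×6 = 1116 mm² (U = 1.0, A_e = A_n). φR_n = 0.75 × 450 × 1116 = 376.7 kN.
Governing: min(1051.8, 1071.6, 376.7) = 376.7 kN → net-section rupture.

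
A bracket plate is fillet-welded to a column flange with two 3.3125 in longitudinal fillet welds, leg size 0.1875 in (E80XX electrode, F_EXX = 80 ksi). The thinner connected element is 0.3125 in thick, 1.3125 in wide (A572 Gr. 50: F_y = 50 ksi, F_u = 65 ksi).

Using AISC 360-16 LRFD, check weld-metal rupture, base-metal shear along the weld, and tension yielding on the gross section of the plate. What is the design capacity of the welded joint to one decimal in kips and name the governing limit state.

18.5 kips (gross-section yield governs)

Weld metal: throat = 0.707×0.1875 = 0.13256 in, L = 2×3.3125 = 6.625 in. φR_n = 0.75 × 0.6 × 80 × 0.13256 × 6.625 = 31.6 kips.
Base metal shear (0.3125 in plate): yield φR_n = 1.0×0.6×50×0.3125×6.625 = 62.1 kips; rupture φR_n = 0.75×0.6×65×0.3125×6.625 = 60.6 kips; take 60.6 kips (rupture).
Tension yield (gross): A_g = 1.3125×0.3125 = 0.41016 in². φR_n = 0.90 × 50 × 0.41016 = 18.5 kips.
Governing: min(31.6, 60.6, 18.5) = 18.5 kips → gross-section yield.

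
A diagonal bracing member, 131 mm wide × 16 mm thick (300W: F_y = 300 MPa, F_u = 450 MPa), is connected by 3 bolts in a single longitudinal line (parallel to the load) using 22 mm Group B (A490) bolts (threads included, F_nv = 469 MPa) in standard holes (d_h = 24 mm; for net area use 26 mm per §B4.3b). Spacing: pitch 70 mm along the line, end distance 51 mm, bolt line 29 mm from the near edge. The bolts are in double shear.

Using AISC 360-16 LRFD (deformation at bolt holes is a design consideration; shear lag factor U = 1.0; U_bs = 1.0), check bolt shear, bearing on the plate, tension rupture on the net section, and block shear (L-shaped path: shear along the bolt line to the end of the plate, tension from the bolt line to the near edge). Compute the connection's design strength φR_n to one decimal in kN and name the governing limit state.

Bolt shear: A_b = π(22)²/4 = 380.13 mm². φR_n = 0.75 × 469 × 380.13 × 3 × 2 = 802.3 kN.
Bearing (16 mm plate, F_u = 450 MPa): end bolts L_c = 51 − 24/2 = 39, R_n = min(1.2×39×16×450, 2.4×22×16×450) = 336.96 kN/bolt; interior L_c = 70 − 24 = 46, R_n = 380.16 kN/bolt. φR_n = 0.75 × (1×336.96 + 2×380.16) = 823.0 kN.
Tension rupture (net): A_n = (131 − 1×26)×16 = 1680 mm² (U = 1.0, A_e = A_n). φR_n = 0.75 × 450 × 1680 = 567.0 kN.
Block shear: shear path 1×[51+2×70] = 1×191 mm, A_gv = 3056, A_nv = 1×(191 − 2.5×26)×16 = 2016 mm²; tension to near edge: (29 − 0.5×26)×16 = 256 mm². R_n = min(0.6×450×2016, 0.6×300×3056) + 1.0×450×256 = min(544.32, 550.08) + 115.2 = 659.52 kN. φR_n = 0.75 × 659.52 = 494.6 kN.
Governing: min(802.3, 823.0, 567.0, 494.6) = 494.6 kN → block shear.

494.6 kN (block shear governs)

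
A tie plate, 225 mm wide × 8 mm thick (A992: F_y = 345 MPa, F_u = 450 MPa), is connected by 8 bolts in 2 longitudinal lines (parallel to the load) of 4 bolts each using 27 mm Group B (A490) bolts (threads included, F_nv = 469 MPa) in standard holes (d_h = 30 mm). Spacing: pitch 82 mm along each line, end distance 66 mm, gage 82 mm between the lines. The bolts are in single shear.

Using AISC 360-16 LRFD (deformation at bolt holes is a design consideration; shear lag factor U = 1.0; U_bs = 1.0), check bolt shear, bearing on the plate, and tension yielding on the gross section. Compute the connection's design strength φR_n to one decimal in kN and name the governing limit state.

Bolt shear: A_b = π(27)²/4 = 572.56 mm². φR_n = 0.75 × 469 × 572.56 × 8 × 1 = 1611.2 kN.
Bearing (8 mm plate, F_u = 450 MPa): end bolts L_c = 66 − 30/2 = 51, R_n = min(1.2×51×8×450, 2.4×27×8×450) = 220.32 kN/bolt; interior L_c = 82 − 30 = 52, R_n = 224.64 kN/bolt. φR_n = 0.75 × (2×220.32 + 6×224.64) = 1341.4 kN.
Tension yield (gross): A_g = 225×8 = 1800 mm². φR_n = 0.90 × 345 × 1800 = 558.9 kN.
Governing: min(1611.2, 1341.4, 558.9) = 558.9 kN → gross-section yield.

558.9 kN (gross-section yield governs)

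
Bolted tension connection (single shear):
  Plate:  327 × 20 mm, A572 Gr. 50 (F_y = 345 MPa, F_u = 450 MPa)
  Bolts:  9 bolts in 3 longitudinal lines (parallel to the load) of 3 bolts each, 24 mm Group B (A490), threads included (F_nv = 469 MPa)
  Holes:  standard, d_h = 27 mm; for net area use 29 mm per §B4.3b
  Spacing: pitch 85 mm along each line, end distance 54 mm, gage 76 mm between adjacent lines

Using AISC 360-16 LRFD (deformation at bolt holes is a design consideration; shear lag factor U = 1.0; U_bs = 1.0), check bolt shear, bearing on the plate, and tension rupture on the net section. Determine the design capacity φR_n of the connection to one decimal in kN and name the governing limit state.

Bolt shear: A_b = π(24)²/4 = 452.39 mm². φR_n = 0.75 × 469 × 452.39 × 9 × 1 = 1432.2 kN.
Bearing (20 mm plate, F_u = 450 MPa): end bolts L_c = 54 − 27/2 = 40.5, R_n = min(1.2×40.5×20×450, 2.4×24×20×450) = 437.4 kN/bolt; interior L_c = 85 − 27 = 58, R_n = 518.4 kN/bolt. φR_n = 0.75 × (3×437.4 + 6×518.4) = 3317.0 kN.
Tension rupture (net): A_n = (327 − 3×29)×20 = 4800 mm² (U = 1.0, A_e = A_n). φR_n = 0.75 × 450 × 4800 = 1620.0 kN.
Governing: min(1432.2, 3317.0, 1620.0) = 1432.2 kN → bolt shear.

1432.2 kN (bolt shear governs)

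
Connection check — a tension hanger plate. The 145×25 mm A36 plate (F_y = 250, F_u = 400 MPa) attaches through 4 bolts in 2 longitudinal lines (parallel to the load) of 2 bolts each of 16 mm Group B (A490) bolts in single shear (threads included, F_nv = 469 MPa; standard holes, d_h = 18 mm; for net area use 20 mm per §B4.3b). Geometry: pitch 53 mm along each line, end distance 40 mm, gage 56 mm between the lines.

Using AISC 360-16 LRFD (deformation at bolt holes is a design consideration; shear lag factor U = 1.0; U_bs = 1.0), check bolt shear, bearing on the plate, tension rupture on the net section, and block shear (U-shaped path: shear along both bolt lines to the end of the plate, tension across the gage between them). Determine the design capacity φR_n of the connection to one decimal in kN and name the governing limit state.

Bolt shear: A_b = π(16)²/4 = 201.06 mm². φR_n = 0.75 × 469 × 201.06 × 4 × 1 = 282.9 kN.
Bearing (25 mm plate, F_u = 400 MPa): end bolts L_c = 40 − 18/2 = 31, R_n = min(1.2×31×25×400, 2.4×16×25×400) = 372 kN/bolt; interior L_c = 53 − 18 = 35, R_n = 384 kN/bolt. φR_n = 0.75 × (2×372 + 2×384) = 1134.0 kN.
Tension rupture (net): A_n = (145 − 2×20)×25 = 2625 mm² (U = 1.0, A_e = A_n). φR_n = 0.75 × 400 × 2625 = 787.5 kN.
Block shear: shear path 2×[40+1×53] = 2×93 mm, A_gv = 4650, A_nv = 2×(93 − 1.5×20)×25 = 3150 mm²; tension across gage: (56 − 1×20)×25 = 900 mm². R_n = min(0.6×400×3150, 0.6×250×4650) + 1.0×400×900 = min(756, 697.5) + 360 = 1057.5 kN. φR_n = 0.75 × 1057.5 = 793.1 kN.
Governing: min(282.9, 1134.0, 787.5, 793.1) = 282.9 kN → bolt shear.

282.9 kN (bolt shear governs)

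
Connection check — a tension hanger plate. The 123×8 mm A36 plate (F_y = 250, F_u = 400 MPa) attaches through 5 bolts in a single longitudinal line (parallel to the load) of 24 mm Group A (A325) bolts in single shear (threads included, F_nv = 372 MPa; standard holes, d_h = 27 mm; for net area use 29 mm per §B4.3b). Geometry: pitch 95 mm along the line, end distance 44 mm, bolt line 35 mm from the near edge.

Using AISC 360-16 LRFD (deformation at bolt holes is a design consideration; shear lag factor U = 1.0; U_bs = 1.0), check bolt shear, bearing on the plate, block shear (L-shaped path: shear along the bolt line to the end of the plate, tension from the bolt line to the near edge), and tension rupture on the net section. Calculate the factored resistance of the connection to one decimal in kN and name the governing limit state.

Bolt shear: A_b = π(24)²/4 = 452.39 mm². φR_n = 0.75 × 372 × 452.39 × 5 × 1 = 631.1 kN.
Bearing (8 mm plate, F_u = 400 MPa): end bolts L_c = 44 − 27/2 = 30.5, R_n = min(1.2×30.5×8×400, 2.4×24×8×400) = 117.12 kN/bolt; interior L_c = 95 − 27 = 68, R_n = 184.32 kN/bolt. φR_n = 0.75 × (1×117.12 + 4×184.32) = 640.8 kN.
Block shear: shear path 1×[44+4×95] = 1×424 mm, A_gv = 3392, A_nv = 1×(424 − 4.5×29)×8 = 2348 mm²; tension to near edge: (35 − 0.5×29)×8 = 164 mm². R_n = min(0.6×400×2348, 0.6×250×3392) + 1.0×400×164 = min(563.52, 508.8) + 65.6 = 574.4 kN. φR_n = 0.75 × 574.4 = 430.8 kN.
Tension rupture (net): A_n = (123 − 1×29)×8 = 752 mm² (U = 1.0, A_e = A_n). φR_n = 0.75 × 400 × 752 = 225.6 kN.
Governing: min(631.1, 640.8, 430.8, 225.6) = 225.6 kN → net-section rupture.

225.6 kN (net-section rupture governs)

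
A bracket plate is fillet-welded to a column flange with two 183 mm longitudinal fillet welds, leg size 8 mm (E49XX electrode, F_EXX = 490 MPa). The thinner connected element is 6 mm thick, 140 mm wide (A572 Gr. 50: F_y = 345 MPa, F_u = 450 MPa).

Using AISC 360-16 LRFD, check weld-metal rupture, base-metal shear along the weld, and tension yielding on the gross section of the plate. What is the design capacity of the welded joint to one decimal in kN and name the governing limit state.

Weld metal: throat = 0.707×8 = 5.656 mm, L = 2×183 = 366 mm. φR_n = 0.75 × 0.6 × 490 × 5.656 × 366 = 456.5 kN.
Base metal shear (6 mm plate): yield φR_n = 1.0×0.6×345×6×366 = 454.6 kN; rupture φR_n = 0.75×0.6×450×6×366 = 444.7 kN; take 444.7 kN (rupture).
Tension yield (gross): A_g = 140×6 = 840 mm². φR_n = 0.90 × 345 × 840 = 260.8 kN.
Governing: min(456.5, 444.7, 260.8) = 260.8 kN → gross-section yield.

260.8 kN (gross-section yield governs)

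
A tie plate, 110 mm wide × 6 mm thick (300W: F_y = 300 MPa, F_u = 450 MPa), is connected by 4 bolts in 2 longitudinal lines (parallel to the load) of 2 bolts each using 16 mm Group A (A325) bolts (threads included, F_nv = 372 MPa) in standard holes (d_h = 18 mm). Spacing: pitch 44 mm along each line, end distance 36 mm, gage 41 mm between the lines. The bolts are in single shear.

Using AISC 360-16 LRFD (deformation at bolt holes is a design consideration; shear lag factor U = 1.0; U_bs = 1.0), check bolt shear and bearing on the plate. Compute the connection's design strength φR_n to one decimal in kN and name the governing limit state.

Bolt shear: A_b = π(16)²/4 = 201.06 mm². φR_n = 0.75 × 372 × 201.06 × 4 × 1 = 224.4 kN.
Bearing (6 mm plate, F_u = 450 MPa): end bolts L_c = 36 − 18/2 = 27, R_n = min(1.2×27×6×450, 2.4×16×6×450) = 87.48 kN/bolt; interior L_c = 44 − 18 = 26, R_n = 84.24 kN/bolt. φR_n = 0.75 × (2×87.48 + 2×84.24) = 257.6 kN.
Governing: min(224.4, 257.6) = 224.4 kN → bolt shear.

224.4 kN (bolt shear governs)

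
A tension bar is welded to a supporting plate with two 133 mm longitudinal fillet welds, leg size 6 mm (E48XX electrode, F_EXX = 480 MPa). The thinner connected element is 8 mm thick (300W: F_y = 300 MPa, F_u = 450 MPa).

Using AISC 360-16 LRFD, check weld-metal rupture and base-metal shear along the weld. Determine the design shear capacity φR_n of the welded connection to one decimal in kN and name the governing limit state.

243.7 kN (weld metal governs)

Weld metal: throat = 0.707×6 = 4.242 mm, L = 2×133 = 266 mm. φR_n = 0.75 × 0.6 × 480 × 4.242 × 266 = 243.7 kN.
Base metal shear (8 mm plate): yield φR_n = 1.0×0.6×300×8×266 = 383.0 kN; rupture φR_n = 0.75×0.6×450×8×266 = 430.9 kN; take 383.0 kN (yield).
Governing: min(243.7, 383.0) = 243.7 kN → weld metal.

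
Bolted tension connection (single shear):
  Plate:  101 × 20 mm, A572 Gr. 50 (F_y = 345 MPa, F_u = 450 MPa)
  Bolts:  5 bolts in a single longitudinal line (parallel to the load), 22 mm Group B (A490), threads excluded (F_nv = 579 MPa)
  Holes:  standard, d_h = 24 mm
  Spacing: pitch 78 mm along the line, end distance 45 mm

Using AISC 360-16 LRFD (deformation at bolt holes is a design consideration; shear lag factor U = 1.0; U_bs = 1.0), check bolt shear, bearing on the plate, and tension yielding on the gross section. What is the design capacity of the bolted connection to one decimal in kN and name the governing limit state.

627.2 kN (gross-section yield governs)

Bolt shear: A_b = π(22)²/4 = 380.13 mm². φR_n = 0.75 × 579 × 380.13 × 5 × 1 = 825.4 kN.
Bearing (20 mm plate, F_u = 450 MPa): end bolts L_c = 45 − 24/2 = 33, R_n = min(1.2×33×20×450, 2.4×22×20×450) = 356.4 kN/bolt; interior L_c = 78 − 24 = 54, R_n = 475.2 kN/bolt. φR_n = 0.75 × (1×356.4 + 4×475.2) = 1692.9 kN.
Tension yield (gross): A_g = 101×20 = 2020 mm². φR_n = 0.90 × 345 × 2020 = 627.2 kN.
Governing: min(825.4, 1692.9, 627.2) = 627.2 kN → gross-section yield.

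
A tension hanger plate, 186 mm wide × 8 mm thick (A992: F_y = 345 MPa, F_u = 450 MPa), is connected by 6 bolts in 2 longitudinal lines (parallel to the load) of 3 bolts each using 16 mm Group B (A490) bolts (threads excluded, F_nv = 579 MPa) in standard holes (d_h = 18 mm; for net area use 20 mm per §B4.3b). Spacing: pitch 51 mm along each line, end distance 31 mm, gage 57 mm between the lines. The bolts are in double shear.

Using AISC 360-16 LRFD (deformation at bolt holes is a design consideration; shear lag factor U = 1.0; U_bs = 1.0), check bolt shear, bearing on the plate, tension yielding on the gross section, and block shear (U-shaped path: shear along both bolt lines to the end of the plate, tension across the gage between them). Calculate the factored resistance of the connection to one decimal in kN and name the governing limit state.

368.8 kN (block shear governs)

Bolt shear: A_b = π(16)²/4 = 201.06 mm². φR_n = 0.75 × 579 × 201.06 × 6 × 2 = 1047.7 kN.
Bearing (8 mm plate, F_u = 450 MPa): end bolts L_c = 31 − 18/2 = 22, R_n = min(1.2×22×8×450, 2.4×16×8×450) = 95.04 kN/bolt; interior L_c = 51 − 18 = 33, R_n = 138.24 kN/bolt. φR_n = 0.75 × (2×95.04 + 4×138.24) = 557.3 kN.
Tension yield (gross): A_g = 186×8 = 1488 mm². φR_n = 0.90 × 345 × 1488 = 462.0 kN.
Block shear: shear path 2×[31+2×51] = 2×133 mm, A_gv = 2128, A_nv = 2×(133 − 2.5×20)×8 = 1328 mm²; tension across gage: (57 − 1×20)×8 = 296 mm². R_n = min(0.6×450×1328, 0.6×345×2128) + 1.0×450×296 = min(358.56, 440.5) + 133.2 = 491.76 kN. φR_n = 0.75 × 491.76 = 368.8 kN.
Governing: min(1047.7, 557.3, 462.0, 368.8) = 368.8 kN → block shear.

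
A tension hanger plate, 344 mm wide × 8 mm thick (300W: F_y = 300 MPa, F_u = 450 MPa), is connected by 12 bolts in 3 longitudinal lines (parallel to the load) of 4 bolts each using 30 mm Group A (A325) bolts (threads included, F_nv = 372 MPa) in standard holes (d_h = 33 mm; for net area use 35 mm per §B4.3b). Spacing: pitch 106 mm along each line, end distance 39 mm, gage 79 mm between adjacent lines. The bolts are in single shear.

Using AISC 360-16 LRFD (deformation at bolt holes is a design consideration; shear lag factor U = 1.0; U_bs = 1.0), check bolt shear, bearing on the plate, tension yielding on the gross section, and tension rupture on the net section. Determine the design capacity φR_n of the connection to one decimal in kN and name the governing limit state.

Bolt shear: A_b = π(30)²/4 = 706.86 mm². φR_n = 0.75 × 372 × 706.86 × 12 × 1 = 2366.6 kN.
Bearing (8 mm plate, F_u = 450 MPa): end bolts L_c = 39 − 33/2 = 22.5, R_n = min(1.2×22.5×8×450, 2.4×30×8×450) = 97.2 kN/bolt; interior L_c = 106 − 33 = 73, R_n = 259.2 kN/bolt. φR_n = 0.75 × (3×97.2 + 9×259.2) = 1968.3 kN.
Tension yield (gross): A_g = 344×8 = 2752 mm². φR_n = 0.90 × 300 × 2752 = 743.0 kN.
Tension rupture (net): A_n = (344 − 3×35)×8 = 1912 mm² (U = 1.0, A_e = A_n). φR_n = 0.75 × 450 × 1912 = 645.3 kN.
Governing: min(2366.6, 1968.3, 743.0, 645.3) = 645.3 kN → net-section rupture.

645.3 kN (net-section rupture governs)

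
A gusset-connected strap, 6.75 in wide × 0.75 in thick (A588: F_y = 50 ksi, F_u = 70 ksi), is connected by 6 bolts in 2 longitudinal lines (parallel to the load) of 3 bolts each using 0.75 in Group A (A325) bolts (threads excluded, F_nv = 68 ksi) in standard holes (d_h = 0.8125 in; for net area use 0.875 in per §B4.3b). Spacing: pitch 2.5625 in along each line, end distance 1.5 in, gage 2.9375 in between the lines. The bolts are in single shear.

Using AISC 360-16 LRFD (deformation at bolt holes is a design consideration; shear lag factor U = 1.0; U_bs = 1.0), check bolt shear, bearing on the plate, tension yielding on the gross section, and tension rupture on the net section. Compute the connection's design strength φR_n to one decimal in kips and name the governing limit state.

Bolt shear: A_b = π(0.75)²/4 = 0.44179 in². φR_n = 0.75 × 68 × 0.44179 × 6 × 1 = 135.2 kips.
Bearing (0.75 in plate, F_u = 70 ksi): end bolts L_c = 1.5 − 0.8125/2 = 1.09375, R_n = min(1.2×1.09375×0.75×70, 2.4×0.75×0.75×70) = 68.906 kips/bolt; interior L_c = 2.5625 − 0.8125 = 1.75, R_n = 94.5 kips/bolt. φR_n = 0.75 × (2×68.906 + 4×94.5) = 386.9 kips.
Tension yield (gross): A_g = 6.75×0.75 = 5.0625 in². φR_n = 0.90 × 50 × 5.0625 = 227.8 kips.
Tension rupture (net): A_n = (6.75 − 2×0.875)×0.75 = 3.75 in² (U = 1.0, A_e = A_n). φR_n = 0.75 × 70 × 3.75 = 196.9 kips.
Governing: min(135.2, 386.9, 227.8, 196.9) = 135.2 kips → bolt shear.

135.2 kips (bolt shear governs)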